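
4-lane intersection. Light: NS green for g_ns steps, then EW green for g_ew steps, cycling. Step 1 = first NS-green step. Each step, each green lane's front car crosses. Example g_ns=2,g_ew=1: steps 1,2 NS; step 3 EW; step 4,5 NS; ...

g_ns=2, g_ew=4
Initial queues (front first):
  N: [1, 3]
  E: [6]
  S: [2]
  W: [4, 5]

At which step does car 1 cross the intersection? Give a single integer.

Step 1 [NS]: N:car1-GO,E:wait,S:car2-GO,W:wait | queues: N=1 E=1 S=0 W=2
Step 2 [NS]: N:car3-GO,E:wait,S:empty,W:wait | queues: N=0 E=1 S=0 W=2
Step 3 [EW]: N:wait,E:car6-GO,S:wait,W:car4-GO | queues: N=0 E=0 S=0 W=1
Step 4 [EW]: N:wait,E:empty,S:wait,W:car5-GO | queues: N=0 E=0 S=0 W=0
Car 1 crosses at step 1

1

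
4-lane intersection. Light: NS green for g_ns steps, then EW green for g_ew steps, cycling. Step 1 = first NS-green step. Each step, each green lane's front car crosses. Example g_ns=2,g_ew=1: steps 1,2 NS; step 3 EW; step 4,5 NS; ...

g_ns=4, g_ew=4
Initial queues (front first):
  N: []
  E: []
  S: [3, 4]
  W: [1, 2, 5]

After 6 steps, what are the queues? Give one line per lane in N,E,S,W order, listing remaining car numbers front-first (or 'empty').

Step 1 [NS]: N:empty,E:wait,S:car3-GO,W:wait | queues: N=0 E=0 S=1 W=3
Step 2 [NS]: N:empty,E:wait,S:car4-GO,W:wait | queues: N=0 E=0 S=0 W=3
Step 3 [NS]: N:empty,E:wait,S:empty,W:wait | queues: N=0 E=0 S=0 W=3
Step 4 [NS]: N:empty,E:wait,S:empty,W:wait | queues: N=0 E=0 S=0 W=3
Step 5 [EW]: N:wait,E:empty,S:wait,W:car1-GO | queues: N=0 E=0 S=0 W=2
Step 6 [EW]: N:wait,E:empty,S:wait,W:car2-GO | queues: N=0 E=0 S=0 W=1

N: empty
E: empty
S: empty
W: 5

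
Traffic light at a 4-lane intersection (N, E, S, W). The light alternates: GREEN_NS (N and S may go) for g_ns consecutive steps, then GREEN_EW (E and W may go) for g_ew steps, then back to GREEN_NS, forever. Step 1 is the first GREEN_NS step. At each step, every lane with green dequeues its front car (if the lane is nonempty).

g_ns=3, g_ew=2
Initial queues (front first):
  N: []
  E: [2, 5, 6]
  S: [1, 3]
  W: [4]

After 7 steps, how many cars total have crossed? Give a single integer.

Answer: 5

Derivation:
Step 1 [NS]: N:empty,E:wait,S:car1-GO,W:wait | queues: N=0 E=3 S=1 W=1
Step 2 [NS]: N:empty,E:wait,S:car3-GO,W:wait | queues: N=0 E=3 S=0 W=1
Step 3 [NS]: N:empty,E:wait,S:empty,W:wait | queues: N=0 E=3 S=0 W=1
Step 4 [EW]: N:wait,E:car2-GO,S:wait,W:car4-GO | queues: N=0 E=2 S=0 W=0
Step 5 [EW]: N:wait,E:car5-GO,S:wait,W:empty | queues: N=0 E=1 S=0 W=0
Step 6 [NS]: N:empty,E:wait,S:empty,W:wait | queues: N=0 E=1 S=0 W=0
Step 7 [NS]: N:empty,E:wait,S:empty,W:wait | queues: N=0 E=1 S=0 W=0
Cars crossed by step 7: 5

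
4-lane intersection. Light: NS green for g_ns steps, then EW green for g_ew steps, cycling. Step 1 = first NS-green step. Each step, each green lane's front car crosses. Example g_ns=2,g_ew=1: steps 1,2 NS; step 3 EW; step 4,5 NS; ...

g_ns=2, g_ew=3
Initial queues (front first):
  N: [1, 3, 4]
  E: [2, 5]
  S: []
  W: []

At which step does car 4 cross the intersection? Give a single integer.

Step 1 [NS]: N:car1-GO,E:wait,S:empty,W:wait | queues: N=2 E=2 S=0 W=0
Step 2 [NS]: N:car3-GO,E:wait,S:empty,W:wait | queues: N=1 E=2 S=0 W=0
Step 3 [EW]: N:wait,E:car2-GO,S:wait,W:empty | queues: N=1 E=1 S=0 W=0
Step 4 [EW]: N:wait,E:car5-GO,S:wait,W:empty | queues: N=1 E=0 S=0 W=0
Step 5 [EW]: N:wait,E:empty,S:wait,W:empty | queues: N=1 E=0 S=0 W=0
Step 6 [NS]: N:car4-GO,E:wait,S:empty,W:wait | queues: N=0 E=0 S=0 W=0
Car 4 crosses at step 6

6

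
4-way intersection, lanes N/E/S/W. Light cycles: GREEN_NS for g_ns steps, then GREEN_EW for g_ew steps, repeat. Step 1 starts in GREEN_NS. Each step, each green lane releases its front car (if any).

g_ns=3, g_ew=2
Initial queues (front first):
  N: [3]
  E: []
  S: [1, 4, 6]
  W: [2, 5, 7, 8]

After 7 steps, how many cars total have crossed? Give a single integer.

Step 1 [NS]: N:car3-GO,E:wait,S:car1-GO,W:wait | queues: N=0 E=0 S=2 W=4
Step 2 [NS]: N:empty,E:wait,S:car4-GO,W:wait | queues: N=0 E=0 S=1 W=4
Step 3 [NS]: N:empty,E:wait,S:car6-GO,W:wait | queues: N=0 E=0 S=0 W=4
Step 4 [EW]: N:wait,E:empty,S:wait,W:car2-GO | queues: N=0 E=0 S=0 W=3
Step 5 [EW]: N:wait,E:empty,S:wait,W:car5-GO | queues: N=0 E=0 S=0 W=2
Step 6 [NS]: N:empty,E:wait,S:empty,W:wait | queues: N=0 E=0 S=0 W=2
Step 7 [NS]: N:empty,E:wait,S:empty,W:wait | queues: N=0 E=0 S=0 W=2
Cars crossed by step 7: 6

Answer: 6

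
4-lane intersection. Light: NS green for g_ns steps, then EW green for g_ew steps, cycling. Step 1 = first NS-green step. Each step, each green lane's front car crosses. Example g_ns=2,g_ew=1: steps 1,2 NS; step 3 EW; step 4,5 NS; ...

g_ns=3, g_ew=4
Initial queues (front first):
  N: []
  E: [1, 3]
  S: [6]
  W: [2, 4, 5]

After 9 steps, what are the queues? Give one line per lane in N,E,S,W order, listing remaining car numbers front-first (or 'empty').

Step 1 [NS]: N:empty,E:wait,S:car6-GO,W:wait | queues: N=0 E=2 S=0 W=3
Step 2 [NS]: N:empty,E:wait,S:empty,W:wait | queues: N=0 E=2 S=0 W=3
Step 3 [NS]: N:empty,E:wait,S:empty,W:wait | queues: N=0 E=2 S=0 W=3
Step 4 [EW]: N:wait,E:car1-GO,S:wait,W:car2-GO | queues: N=0 E=1 S=0 W=2
Step 5 [EW]: N:wait,E:car3-GO,S:wait,W:car4-GO | queues: N=0 E=0 S=0 W=1
Step 6 [EW]: N:wait,E:empty,S:wait,W:car5-GO | queues: N=0 E=0 S=0 W=0

N: empty
E: empty
S: empty
W: empty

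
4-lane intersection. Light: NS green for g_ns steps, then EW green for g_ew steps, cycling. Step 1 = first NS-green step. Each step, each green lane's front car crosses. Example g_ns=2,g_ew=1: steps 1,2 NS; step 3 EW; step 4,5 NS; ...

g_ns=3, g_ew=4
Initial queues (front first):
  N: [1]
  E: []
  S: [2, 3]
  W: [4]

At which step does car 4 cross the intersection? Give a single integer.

Step 1 [NS]: N:car1-GO,E:wait,S:car2-GO,W:wait | queues: N=0 E=0 S=1 W=1
Step 2 [NS]: N:empty,E:wait,S:car3-GO,W:wait | queues: N=0 E=0 S=0 W=1
Step 3 [NS]: N:empty,E:wait,S:empty,W:wait | queues: N=0 E=0 S=0 W=1
Step 4 [EW]: N:wait,E:empty,S:wait,W:car4-GO | queues: N=0 E=0 S=0 W=0
Car 4 crosses at step 4

4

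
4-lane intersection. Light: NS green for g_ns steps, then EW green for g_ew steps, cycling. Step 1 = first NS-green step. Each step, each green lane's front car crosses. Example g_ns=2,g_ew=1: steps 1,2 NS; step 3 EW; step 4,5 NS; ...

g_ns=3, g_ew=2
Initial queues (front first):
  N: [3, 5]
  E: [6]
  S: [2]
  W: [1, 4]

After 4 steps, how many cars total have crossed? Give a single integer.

Answer: 5

Derivation:
Step 1 [NS]: N:car3-GO,E:wait,S:car2-GO,W:wait | queues: N=1 E=1 S=0 W=2
Step 2 [NS]: N:car5-GO,E:wait,S:empty,W:wait | queues: N=0 E=1 S=0 W=2
Step 3 [NS]: N:empty,E:wait,S:empty,W:wait | queues: N=0 E=1 S=0 W=2
Step 4 [EW]: N:wait,E:car6-GO,S:wait,W:car1-GO | queues: N=0 E=0 S=0 W=1
Cars crossed by step 4: 5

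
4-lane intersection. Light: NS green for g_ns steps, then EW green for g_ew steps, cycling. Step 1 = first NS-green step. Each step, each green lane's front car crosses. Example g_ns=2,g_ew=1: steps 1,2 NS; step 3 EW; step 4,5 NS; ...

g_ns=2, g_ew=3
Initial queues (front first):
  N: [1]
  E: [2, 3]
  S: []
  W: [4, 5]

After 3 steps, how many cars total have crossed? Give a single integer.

Step 1 [NS]: N:car1-GO,E:wait,S:empty,W:wait | queues: N=0 E=2 S=0 W=2
Step 2 [NS]: N:empty,E:wait,S:empty,W:wait | queues: N=0 E=2 S=0 W=2
Step 3 [EW]: N:wait,E:car2-GO,S:wait,W:car4-GO | queues: N=0 E=1 S=0 W=1
Cars crossed by step 3: 3

Answer: 3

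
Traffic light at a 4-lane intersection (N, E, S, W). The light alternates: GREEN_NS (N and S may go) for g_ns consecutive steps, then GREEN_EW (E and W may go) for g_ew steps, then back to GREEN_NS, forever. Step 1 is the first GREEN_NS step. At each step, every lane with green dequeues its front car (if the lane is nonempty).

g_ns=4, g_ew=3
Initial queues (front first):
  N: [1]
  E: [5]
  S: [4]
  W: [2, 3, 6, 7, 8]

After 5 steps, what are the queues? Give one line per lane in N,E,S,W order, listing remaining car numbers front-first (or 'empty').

Step 1 [NS]: N:car1-GO,E:wait,S:car4-GO,W:wait | queues: N=0 E=1 S=0 W=5
Step 2 [NS]: N:empty,E:wait,S:empty,W:wait | queues: N=0 E=1 S=0 W=5
Step 3 [NS]: N:empty,E:wait,S:empty,W:wait | queues: N=0 E=1 S=0 W=5
Step 4 [NS]: N:empty,E:wait,S:empty,W:wait | queues: N=0 E=1 S=0 W=5
Step 5 [EW]: N:wait,E:car5-GO,S:wait,W:car2-GO | queues: N=0 E=0 S=0 W=4

N: empty
E: empty
S: empty
W: 3 6 7 8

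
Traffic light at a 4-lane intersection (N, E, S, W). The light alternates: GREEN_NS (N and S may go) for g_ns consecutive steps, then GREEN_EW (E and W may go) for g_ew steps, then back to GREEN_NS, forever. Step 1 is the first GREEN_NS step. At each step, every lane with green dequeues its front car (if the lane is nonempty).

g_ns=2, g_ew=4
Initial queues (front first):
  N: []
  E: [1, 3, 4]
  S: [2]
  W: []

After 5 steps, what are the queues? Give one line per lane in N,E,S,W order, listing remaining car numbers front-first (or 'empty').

Step 1 [NS]: N:empty,E:wait,S:car2-GO,W:wait | queues: N=0 E=3 S=0 W=0
Step 2 [NS]: N:empty,E:wait,S:empty,W:wait | queues: N=0 E=3 S=0 W=0
Step 3 [EW]: N:wait,E:car1-GO,S:wait,W:empty | queues: N=0 E=2 S=0 W=0
Step 4 [EW]: N:wait,E:car3-GO,S:wait,W:empty | queues: N=0 E=1 S=0 W=0
Step 5 [EW]: N:wait,E:car4-GO,S:wait,W:empty | queues: N=0 E=0 S=0 W=0

N: empty
E: empty
S: empty
W: empty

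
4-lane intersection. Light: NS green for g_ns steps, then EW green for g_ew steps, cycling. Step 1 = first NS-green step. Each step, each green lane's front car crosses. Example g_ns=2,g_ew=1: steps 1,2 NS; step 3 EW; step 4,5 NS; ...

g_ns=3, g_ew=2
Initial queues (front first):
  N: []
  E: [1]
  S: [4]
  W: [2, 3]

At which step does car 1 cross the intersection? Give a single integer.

Step 1 [NS]: N:empty,E:wait,S:car4-GO,W:wait | queues: N=0 E=1 S=0 W=2
Step 2 [NS]: N:empty,E:wait,S:empty,W:wait | queues: N=0 E=1 S=0 W=2
Step 3 [NS]: N:empty,E:wait,S:empty,W:wait | queues: N=0 E=1 S=0 W=2
Step 4 [EW]: N:wait,E:car1-GO,S:wait,W:car2-GO | queues: N=0 E=0 S=0 W=1
Step 5 [EW]: N:wait,E:empty,S:wait,W:car3-GO | queues: N=0 E=0 S=0 W=0
Car 1 crosses at step 4

4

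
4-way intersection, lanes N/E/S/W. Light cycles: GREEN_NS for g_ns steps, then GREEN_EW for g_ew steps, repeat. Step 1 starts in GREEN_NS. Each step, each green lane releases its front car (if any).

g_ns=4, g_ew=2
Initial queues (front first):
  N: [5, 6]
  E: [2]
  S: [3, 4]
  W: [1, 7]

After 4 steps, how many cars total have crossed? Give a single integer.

Step 1 [NS]: N:car5-GO,E:wait,S:car3-GO,W:wait | queues: N=1 E=1 S=1 W=2
Step 2 [NS]: N:car6-GO,E:wait,S:car4-GO,W:wait | queues: N=0 E=1 S=0 W=2
Step 3 [NS]: N:empty,E:wait,S:empty,W:wait | queues: N=0 E=1 S=0 W=2
Step 4 [NS]: N:empty,E:wait,S:empty,W:wait | queues: N=0 E=1 S=0 W=2
Cars crossed by step 4: 4

Answer: 4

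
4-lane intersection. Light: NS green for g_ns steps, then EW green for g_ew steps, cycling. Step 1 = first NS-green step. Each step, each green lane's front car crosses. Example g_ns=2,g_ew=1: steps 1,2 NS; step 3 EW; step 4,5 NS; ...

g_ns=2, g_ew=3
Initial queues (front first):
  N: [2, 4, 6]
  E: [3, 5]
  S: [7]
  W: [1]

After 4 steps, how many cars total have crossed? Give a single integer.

Answer: 6

Derivation:
Step 1 [NS]: N:car2-GO,E:wait,S:car7-GO,W:wait | queues: N=2 E=2 S=0 W=1
Step 2 [NS]: N:car4-GO,E:wait,S:empty,W:wait | queues: N=1 E=2 S=0 W=1
Step 3 [EW]: N:wait,E:car3-GO,S:wait,W:car1-GO | queues: N=1 E=1 S=0 W=0
Step 4 [EW]: N:wait,E:car5-GO,S:wait,W:empty | queues: N=1 E=0 S=0 W=0
Cars crossed by step 4: 6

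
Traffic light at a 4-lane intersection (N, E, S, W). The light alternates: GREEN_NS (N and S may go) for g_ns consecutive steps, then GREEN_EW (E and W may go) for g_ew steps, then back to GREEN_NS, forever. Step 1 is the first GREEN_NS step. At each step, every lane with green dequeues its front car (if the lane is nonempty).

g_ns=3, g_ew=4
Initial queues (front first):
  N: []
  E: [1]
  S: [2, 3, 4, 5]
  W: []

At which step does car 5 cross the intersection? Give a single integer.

Step 1 [NS]: N:empty,E:wait,S:car2-GO,W:wait | queues: N=0 E=1 S=3 W=0
Step 2 [NS]: N:empty,E:wait,S:car3-GO,W:wait | queues: N=0 E=1 S=2 W=0
Step 3 [NS]: N:empty,E:wait,S:car4-GO,W:wait | queues: N=0 E=1 S=1 W=0
Step 4 [EW]: N:wait,E:car1-GO,S:wait,W:empty | queues: N=0 E=0 S=1 W=0
Step 5 [EW]: N:wait,E:empty,S:wait,W:empty | queues: N=0 E=0 S=1 W=0
Step 6 [EW]: N:wait,E:empty,S:wait,W:empty | queues: N=0 E=0 S=1 W=0
Step 7 [EW]: N:wait,E:empty,S:wait,W:empty | queues: N=0 E=0 S=1 W=0
Step 8 [NS]: N:empty,E:wait,S:car5-GO,W:wait | queues: N=0 E=0 S=0 W=0
Car 5 crosses at step 8

8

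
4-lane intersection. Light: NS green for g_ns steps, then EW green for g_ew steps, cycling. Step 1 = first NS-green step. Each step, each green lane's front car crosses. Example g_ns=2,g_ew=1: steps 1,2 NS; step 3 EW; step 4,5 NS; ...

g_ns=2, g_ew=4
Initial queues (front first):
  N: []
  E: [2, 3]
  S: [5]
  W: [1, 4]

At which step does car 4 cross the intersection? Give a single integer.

Step 1 [NS]: N:empty,E:wait,S:car5-GO,W:wait | queues: N=0 E=2 S=0 W=2
Step 2 [NS]: N:empty,E:wait,S:empty,W:wait | queues: N=0 E=2 S=0 W=2
Step 3 [EW]: N:wait,E:car2-GO,S:wait,W:car1-GO | queues: N=0 E=1 S=0 W=1
Step 4 [EW]: N:wait,E:car3-GO,S:wait,W:car4-GO | queues: N=0 E=0 S=0 W=0
Car 4 crosses at step 4

4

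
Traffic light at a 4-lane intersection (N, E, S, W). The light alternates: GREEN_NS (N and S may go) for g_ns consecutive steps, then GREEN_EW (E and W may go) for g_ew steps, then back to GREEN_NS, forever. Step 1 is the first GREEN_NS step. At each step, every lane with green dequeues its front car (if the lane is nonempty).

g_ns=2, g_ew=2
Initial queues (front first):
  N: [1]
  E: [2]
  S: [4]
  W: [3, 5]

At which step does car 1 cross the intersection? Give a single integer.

Step 1 [NS]: N:car1-GO,E:wait,S:car4-GO,W:wait | queues: N=0 E=1 S=0 W=2
Step 2 [NS]: N:empty,E:wait,S:empty,W:wait | queues: N=0 E=1 S=0 W=2
Step 3 [EW]: N:wait,E:car2-GO,S:wait,W:car3-GO | queues: N=0 E=0 S=0 W=1
Step 4 [EW]: N:wait,E:empty,S:wait,W:car5-GO | queues: N=0 E=0 S=0 W=0
Car 1 crosses at step 1

1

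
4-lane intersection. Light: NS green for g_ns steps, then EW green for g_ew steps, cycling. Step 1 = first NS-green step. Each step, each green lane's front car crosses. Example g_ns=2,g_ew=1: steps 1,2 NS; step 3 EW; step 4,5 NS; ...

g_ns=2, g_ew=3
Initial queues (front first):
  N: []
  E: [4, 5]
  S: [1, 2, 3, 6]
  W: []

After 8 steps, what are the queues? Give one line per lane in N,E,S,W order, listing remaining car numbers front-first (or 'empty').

Step 1 [NS]: N:empty,E:wait,S:car1-GO,W:wait | queues: N=0 E=2 S=3 W=0
Step 2 [NS]: N:empty,E:wait,S:car2-GO,W:wait | queues: N=0 E=2 S=2 W=0
Step 3 [EW]: N:wait,E:car4-GO,S:wait,W:empty | queues: N=0 E=1 S=2 W=0
Step 4 [EW]: N:wait,E:car5-GO,S:wait,W:empty | queues: N=0 E=0 S=2 W=0
Step 5 [EW]: N:wait,E:empty,S:wait,W:empty | queues: N=0 E=0 S=2 W=0
Step 6 [NS]: N:empty,E:wait,S:car3-GO,W:wait | queues: N=0 E=0 S=1 W=0
Step 7 [NS]: N:empty,E:wait,S:car6-GO,W:wait | queues: N=0 E=0 S=0 W=0

N: empty
E: empty
S: empty
W: empty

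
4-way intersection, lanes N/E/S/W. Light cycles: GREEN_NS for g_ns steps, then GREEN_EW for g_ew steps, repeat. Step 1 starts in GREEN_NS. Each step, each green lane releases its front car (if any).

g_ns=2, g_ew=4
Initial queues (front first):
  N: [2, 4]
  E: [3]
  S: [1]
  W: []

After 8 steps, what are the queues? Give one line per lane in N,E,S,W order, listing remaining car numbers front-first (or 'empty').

Step 1 [NS]: N:car2-GO,E:wait,S:car1-GO,W:wait | queues: N=1 E=1 S=0 W=0
Step 2 [NS]: N:car4-GO,E:wait,S:empty,W:wait | queues: N=0 E=1 S=0 W=0
Step 3 [EW]: N:wait,E:car3-GO,S:wait,W:empty | queues: N=0 E=0 S=0 W=0

N: empty
E: empty
S: empty
W: empty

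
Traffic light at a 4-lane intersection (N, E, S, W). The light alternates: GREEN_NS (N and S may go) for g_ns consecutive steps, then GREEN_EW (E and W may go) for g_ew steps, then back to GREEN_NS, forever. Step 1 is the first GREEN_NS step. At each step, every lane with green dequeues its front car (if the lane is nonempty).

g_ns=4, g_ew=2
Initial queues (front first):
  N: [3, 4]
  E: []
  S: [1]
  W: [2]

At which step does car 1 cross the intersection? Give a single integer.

Step 1 [NS]: N:car3-GO,E:wait,S:car1-GO,W:wait | queues: N=1 E=0 S=0 W=1
Step 2 [NS]: N:car4-GO,E:wait,S:empty,W:wait | queues: N=0 E=0 S=0 W=1
Step 3 [NS]: N:empty,E:wait,S:empty,W:wait | queues: N=0 E=0 S=0 W=1
Step 4 [NS]: N:empty,E:wait,S:empty,W:wait | queues: N=0 E=0 S=0 W=1
Step 5 [EW]: N:wait,E:empty,S:wait,W:car2-GO | queues: N=0 E=0 S=0 W=0
Car 1 crosses at step 1

1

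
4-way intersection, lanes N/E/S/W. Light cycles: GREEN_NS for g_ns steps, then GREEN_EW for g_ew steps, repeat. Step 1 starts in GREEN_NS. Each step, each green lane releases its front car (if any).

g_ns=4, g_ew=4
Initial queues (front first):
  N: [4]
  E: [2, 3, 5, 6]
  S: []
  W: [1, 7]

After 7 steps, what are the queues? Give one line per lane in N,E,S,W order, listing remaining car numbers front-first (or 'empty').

Step 1 [NS]: N:car4-GO,E:wait,S:empty,W:wait | queues: N=0 E=4 S=0 W=2
Step 2 [NS]: N:empty,E:wait,S:empty,W:wait | queues: N=0 E=4 S=0 W=2
Step 3 [NS]: N:empty,E:wait,S:empty,W:wait | queues: N=0 E=4 S=0 W=2
Step 4 [NS]: N:empty,E:wait,S:empty,W:wait | queues: N=0 E=4 S=0 W=2
Step 5 [EW]: N:wait,E:car2-GO,S:wait,W:car1-GO | queues: N=0 E=3 S=0 W=1
Step 6 [EW]: N:wait,E:car3-GO,S:wait,W:car7-GO | queues: N=0 E=2 S=0 W=0
Step 7 [EW]: N:wait,E:car5-GO,S:wait,W:empty | queues: N=0 E=1 S=0 W=0

N: empty
E: 6
S: empty
W: empty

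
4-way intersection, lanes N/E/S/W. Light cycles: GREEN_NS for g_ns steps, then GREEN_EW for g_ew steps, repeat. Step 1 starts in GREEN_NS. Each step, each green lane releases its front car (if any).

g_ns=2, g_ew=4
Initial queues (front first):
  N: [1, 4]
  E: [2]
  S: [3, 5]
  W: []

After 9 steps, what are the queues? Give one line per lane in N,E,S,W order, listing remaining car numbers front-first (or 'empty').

Step 1 [NS]: N:car1-GO,E:wait,S:car3-GO,W:wait | queues: N=1 E=1 S=1 W=0
Step 2 [NS]: N:car4-GO,E:wait,S:car5-GO,W:wait | queues: N=0 E=1 S=0 W=0
Step 3 [EW]: N:wait,E:car2-GO,S:wait,W:empty | queues: N=0 E=0 S=0 W=0

N: empty
E: empty
S: empty
W: empty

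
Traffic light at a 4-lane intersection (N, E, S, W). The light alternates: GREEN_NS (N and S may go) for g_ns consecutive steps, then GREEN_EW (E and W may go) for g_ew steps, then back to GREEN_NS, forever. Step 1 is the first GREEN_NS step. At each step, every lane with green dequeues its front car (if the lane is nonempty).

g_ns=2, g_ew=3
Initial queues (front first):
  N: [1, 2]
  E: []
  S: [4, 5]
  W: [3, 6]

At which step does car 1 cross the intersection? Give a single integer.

Step 1 [NS]: N:car1-GO,E:wait,S:car4-GO,W:wait | queues: N=1 E=0 S=1 W=2
Step 2 [NS]: N:car2-GO,E:wait,S:car5-GO,W:wait | queues: N=0 E=0 S=0 W=2
Step 3 [EW]: N:wait,E:empty,S:wait,W:car3-GO | queues: N=0 E=0 S=0 W=1
Step 4 [EW]: N:wait,E:empty,S:wait,W:car6-GO | queues: N=0 E=0 S=0 W=0
Car 1 crosses at step 1

1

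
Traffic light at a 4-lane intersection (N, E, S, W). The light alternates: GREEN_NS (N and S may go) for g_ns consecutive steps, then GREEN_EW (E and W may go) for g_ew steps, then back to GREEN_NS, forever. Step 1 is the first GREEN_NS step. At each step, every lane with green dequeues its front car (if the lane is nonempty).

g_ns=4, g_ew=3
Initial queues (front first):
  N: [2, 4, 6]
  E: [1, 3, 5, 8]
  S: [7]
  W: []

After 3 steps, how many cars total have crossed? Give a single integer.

Step 1 [NS]: N:car2-GO,E:wait,S:car7-GO,W:wait | queues: N=2 E=4 S=0 W=0
Step 2 [NS]: N:car4-GO,E:wait,S:empty,W:wait | queues: N=1 E=4 S=0 W=0
Step 3 [NS]: N:car6-GO,E:wait,S:empty,W:wait | queues: N=0 E=4 S=0 W=0
Cars crossed by step 3: 4

Answer: 4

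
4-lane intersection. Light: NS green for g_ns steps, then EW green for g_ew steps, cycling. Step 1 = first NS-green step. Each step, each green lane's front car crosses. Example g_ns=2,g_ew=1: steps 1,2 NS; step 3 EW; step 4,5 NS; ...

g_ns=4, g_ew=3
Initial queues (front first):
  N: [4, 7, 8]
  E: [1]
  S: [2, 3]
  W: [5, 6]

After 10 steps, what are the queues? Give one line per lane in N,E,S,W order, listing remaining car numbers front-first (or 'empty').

Step 1 [NS]: N:car4-GO,E:wait,S:car2-GO,W:wait | queues: N=2 E=1 S=1 W=2
Step 2 [NS]: N:car7-GO,E:wait,S:car3-GO,W:wait | queues: N=1 E=1 S=0 W=2
Step 3 [NS]: N:car8-GO,E:wait,S:empty,W:wait | queues: N=0 E=1 S=0 W=2
Step 4 [NS]: N:empty,E:wait,S:empty,W:wait | queues: N=0 E=1 S=0 W=2
Step 5 [EW]: N:wait,E:car1-GO,S:wait,W:car5-GO | queues: N=0 E=0 S=0 W=1
Step 6 [EW]: N:wait,E:empty,S:wait,W:car6-GO | queues: N=0 E=0 S=0 W=0

N: empty
E: empty
S: empty
W: empty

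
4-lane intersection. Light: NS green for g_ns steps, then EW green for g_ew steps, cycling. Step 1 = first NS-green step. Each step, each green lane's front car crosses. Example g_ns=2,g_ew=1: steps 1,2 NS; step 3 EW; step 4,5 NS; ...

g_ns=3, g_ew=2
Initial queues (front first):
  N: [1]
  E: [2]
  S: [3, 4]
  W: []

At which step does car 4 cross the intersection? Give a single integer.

Step 1 [NS]: N:car1-GO,E:wait,S:car3-GO,W:wait | queues: N=0 E=1 S=1 W=0
Step 2 [NS]: N:empty,E:wait,S:car4-GO,W:wait | queues: N=0 E=1 S=0 W=0
Step 3 [NS]: N:empty,E:wait,S:empty,W:wait | queues: N=0 E=1 S=0 W=0
Step 4 [EW]: N:wait,E:car2-GO,S:wait,W:empty | queues: N=0 E=0 S=0 W=0
Car 4 crosses at step 2

2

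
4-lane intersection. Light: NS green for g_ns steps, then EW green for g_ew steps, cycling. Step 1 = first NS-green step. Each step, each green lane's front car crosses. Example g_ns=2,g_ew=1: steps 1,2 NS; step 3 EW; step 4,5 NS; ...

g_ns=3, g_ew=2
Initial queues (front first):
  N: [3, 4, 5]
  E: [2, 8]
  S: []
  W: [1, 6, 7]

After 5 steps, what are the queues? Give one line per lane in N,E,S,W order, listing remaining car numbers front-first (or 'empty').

Step 1 [NS]: N:car3-GO,E:wait,S:empty,W:wait | queues: N=2 E=2 S=0 W=3
Step 2 [NS]: N:car4-GO,E:wait,S:empty,W:wait | queues: N=1 E=2 S=0 W=3
Step 3 [NS]: N:car5-GO,E:wait,S:empty,W:wait | queues: N=0 E=2 S=0 W=3
Step 4 [EW]: N:wait,E:car2-GO,S:wait,W:car1-GO | queues: N=0 E=1 S=0 W=2
Step 5 [EW]: N:wait,E:car8-GO,S:wait,W:car6-GO | queues: N=0 E=0 S=0 W=1

N: empty
E: empty
S: empty
W: 7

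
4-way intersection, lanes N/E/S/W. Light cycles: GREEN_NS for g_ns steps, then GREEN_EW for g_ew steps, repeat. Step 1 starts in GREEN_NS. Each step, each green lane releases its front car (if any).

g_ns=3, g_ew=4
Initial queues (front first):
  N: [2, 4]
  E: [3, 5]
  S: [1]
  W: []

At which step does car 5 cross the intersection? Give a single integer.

Step 1 [NS]: N:car2-GO,E:wait,S:car1-GO,W:wait | queues: N=1 E=2 S=0 W=0
Step 2 [NS]: N:car4-GO,E:wait,S:empty,W:wait | queues: N=0 E=2 S=0 W=0
Step 3 [NS]: N:empty,E:wait,S:empty,W:wait | queues: N=0 E=2 S=0 W=0
Step 4 [EW]: N:wait,E:car3-GO,S:wait,W:empty | queues: N=0 E=1 S=0 W=0
Step 5 [EW]: N:wait,E:car5-GO,S:wait,W:empty | queues: N=0 E=0 S=0 W=0
Car 5 crosses at step 5

5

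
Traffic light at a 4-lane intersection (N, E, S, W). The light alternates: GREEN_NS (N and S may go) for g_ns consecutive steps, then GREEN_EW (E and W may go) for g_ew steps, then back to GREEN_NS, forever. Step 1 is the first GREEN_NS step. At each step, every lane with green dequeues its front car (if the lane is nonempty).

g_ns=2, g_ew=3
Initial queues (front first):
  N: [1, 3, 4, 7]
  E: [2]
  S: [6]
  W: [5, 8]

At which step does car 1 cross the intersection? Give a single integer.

Step 1 [NS]: N:car1-GO,E:wait,S:car6-GO,W:wait | queues: N=3 E=1 S=0 W=2
Step 2 [NS]: N:car3-GO,E:wait,S:empty,W:wait | queues: N=2 E=1 S=0 W=2
Step 3 [EW]: N:wait,E:car2-GO,S:wait,W:car5-GO | queues: N=2 E=0 S=0 W=1
Step 4 [EW]: N:wait,E:empty,S:wait,W:car8-GO | queues: N=2 E=0 S=0 W=0
Step 5 [EW]: N:wait,E:empty,S:wait,W:empty | queues: N=2 E=0 S=0 W=0
Step 6 [NS]: N:car4-GO,E:wait,S:empty,W:wait | queues: N=1 E=0 S=0 W=0
Step 7 [NS]: N:car7-GO,E:wait,S:empty,W:wait | queues: N=0 E=0 S=0 W=0
Car 1 crosses at step 1

1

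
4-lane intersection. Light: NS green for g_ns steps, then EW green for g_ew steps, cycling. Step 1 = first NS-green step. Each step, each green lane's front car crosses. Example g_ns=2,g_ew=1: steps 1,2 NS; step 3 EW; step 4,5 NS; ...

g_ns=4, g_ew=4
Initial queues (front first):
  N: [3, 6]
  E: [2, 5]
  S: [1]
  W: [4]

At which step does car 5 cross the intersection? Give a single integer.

Step 1 [NS]: N:car3-GO,E:wait,S:car1-GO,W:wait | queues: N=1 E=2 S=0 W=1
Step 2 [NS]: N:car6-GO,E:wait,S:empty,W:wait | queues: N=0 E=2 S=0 W=1
Step 3 [NS]: N:empty,E:wait,S:empty,W:wait | queues: N=0 E=2 S=0 W=1
Step 4 [NS]: N:empty,E:wait,S:empty,W:wait | queues: N=0 E=2 S=0 W=1
Step 5 [EW]: N:wait,E:car2-GO,S:wait,W:car4-GO | queues: N=0 E=1 S=0 W=0
Step 6 [EW]: N:wait,E:car5-GO,S:wait,W:empty | queues: N=0 E=0 S=0 W=0
Car 5 crosses at step 6

6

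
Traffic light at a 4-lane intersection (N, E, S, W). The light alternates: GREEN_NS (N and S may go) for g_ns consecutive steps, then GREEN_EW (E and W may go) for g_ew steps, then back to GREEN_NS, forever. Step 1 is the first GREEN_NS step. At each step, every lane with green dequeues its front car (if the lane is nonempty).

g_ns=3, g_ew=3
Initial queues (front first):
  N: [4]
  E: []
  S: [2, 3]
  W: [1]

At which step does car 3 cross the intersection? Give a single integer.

Step 1 [NS]: N:car4-GO,E:wait,S:car2-GO,W:wait | queues: N=0 E=0 S=1 W=1
Step 2 [NS]: N:empty,E:wait,S:car3-GO,W:wait | queues: N=0 E=0 S=0 W=1
Step 3 [NS]: N:empty,E:wait,S:empty,W:wait | queues: N=0 E=0 S=0 W=1
Step 4 [EW]: N:wait,E:empty,S:wait,W:car1-GO | queues: N=0 E=0 S=0 W=0
Car 3 crosses at step 2

2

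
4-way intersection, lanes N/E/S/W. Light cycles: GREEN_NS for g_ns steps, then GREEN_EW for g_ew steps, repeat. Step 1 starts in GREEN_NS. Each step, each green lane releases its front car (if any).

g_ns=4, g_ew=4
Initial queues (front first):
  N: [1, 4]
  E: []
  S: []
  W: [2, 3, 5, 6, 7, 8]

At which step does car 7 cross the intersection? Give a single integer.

Step 1 [NS]: N:car1-GO,E:wait,S:empty,W:wait | queues: N=1 E=0 S=0 W=6
Step 2 [NS]: N:car4-GO,E:wait,S:empty,W:wait | queues: N=0 E=0 S=0 W=6
Step 3 [NS]: N:empty,E:wait,S:empty,W:wait | queues: N=0 E=0 S=0 W=6
Step 4 [NS]: N:empty,E:wait,S:empty,W:wait | queues: N=0 E=0 S=0 W=6
Step 5 [EW]: N:wait,E:empty,S:wait,W:car2-GO | queues: N=0 E=0 S=0 W=5
Step 6 [EW]: N:wait,E:empty,S:wait,W:car3-GO | queues: N=0 E=0 S=0 W=4
Step 7 [EW]: N:wait,E:empty,S:wait,W:car5-GO | queues: N=0 E=0 S=0 W=3
Step 8 [EW]: N:wait,E:empty,S:wait,W:car6-GO | queues: N=0 E=0 S=0 W=2
Step 9 [NS]: N:empty,E:wait,S:empty,W:wait | queues: N=0 E=0 S=0 W=2
Step 10 [NS]: N:empty,E:wait,S:empty,W:wait | queues: N=0 E=0 S=0 W=2
Step 11 [NS]: N:empty,E:wait,S:empty,W:wait | queues: N=0 E=0 S=0 W=2
Step 12 [NS]: N:empty,E:wait,S:empty,W:wait | queues: N=0 E=0 S=0 W=2
Step 13 [EW]: N:wait,E:empty,S:wait,W:car7-GO | queues: N=0 E=0 S=0 W=1
Step 14 [EW]: N:wait,E:empty,S:wait,W:car8-GO | queues: N=0 E=0 S=0 W=0
Car 7 crosses at step 13

13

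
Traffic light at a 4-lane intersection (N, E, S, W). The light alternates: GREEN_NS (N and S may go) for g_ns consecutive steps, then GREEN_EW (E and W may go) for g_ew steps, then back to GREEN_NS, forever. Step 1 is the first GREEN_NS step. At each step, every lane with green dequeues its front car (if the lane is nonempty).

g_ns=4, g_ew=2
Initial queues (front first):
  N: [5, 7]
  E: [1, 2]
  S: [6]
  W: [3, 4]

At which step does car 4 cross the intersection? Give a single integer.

Step 1 [NS]: N:car5-GO,E:wait,S:car6-GO,W:wait | queues: N=1 E=2 S=0 W=2
Step 2 [NS]: N:car7-GO,E:wait,S:empty,W:wait | queues: N=0 E=2 S=0 W=2
Step 3 [NS]: N:empty,E:wait,S:empty,W:wait | queues: N=0 E=2 S=0 W=2
Step 4 [NS]: N:empty,E:wait,S:empty,W:wait | queues: N=0 E=2 S=0 W=2
Step 5 [EW]: N:wait,E:car1-GO,S:wait,W:car3-GO | queues: N=0 E=1 S=0 W=1
Step 6 [EW]: N:wait,E:car2-GO,S:wait,W:car4-GO | queues: N=0 E=0 S=0 W=0
Car 4 crosses at step 6

6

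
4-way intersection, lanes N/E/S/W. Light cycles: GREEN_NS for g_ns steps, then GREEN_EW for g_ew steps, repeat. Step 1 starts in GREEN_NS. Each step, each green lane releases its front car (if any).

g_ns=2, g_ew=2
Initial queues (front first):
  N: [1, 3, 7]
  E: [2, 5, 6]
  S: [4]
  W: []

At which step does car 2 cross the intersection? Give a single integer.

Step 1 [NS]: N:car1-GO,E:wait,S:car4-GO,W:wait | queues: N=2 E=3 S=0 W=0
Step 2 [NS]: N:car3-GO,E:wait,S:empty,W:wait | queues: N=1 E=3 S=0 W=0
Step 3 [EW]: N:wait,E:car2-GO,S:wait,W:empty | queues: N=1 E=2 S=0 W=0
Step 4 [EW]: N:wait,E:car5-GO,S:wait,W:empty | queues: N=1 E=1 S=0 W=0
Step 5 [NS]: N:car7-GO,E:wait,S:empty,W:wait | queues: N=0 E=1 S=0 W=0
Step 6 [NS]: N:empty,E:wait,S:empty,W:wait | queues: N=0 E=1 S=0 W=0
Step 7 [EW]: N:wait,E:car6-GO,S:wait,W:empty | queues: N=0 E=0 S=0 W=0
Car 2 crosses at step 3

3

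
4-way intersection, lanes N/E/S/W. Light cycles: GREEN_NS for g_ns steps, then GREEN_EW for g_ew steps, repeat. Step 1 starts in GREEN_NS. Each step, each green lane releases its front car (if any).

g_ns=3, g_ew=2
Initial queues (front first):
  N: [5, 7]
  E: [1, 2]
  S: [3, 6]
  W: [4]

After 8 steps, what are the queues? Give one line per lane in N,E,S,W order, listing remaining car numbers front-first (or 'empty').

Step 1 [NS]: N:car5-GO,E:wait,S:car3-GO,W:wait | queues: N=1 E=2 S=1 W=1
Step 2 [NS]: N:car7-GO,E:wait,S:car6-GO,W:wait | queues: N=0 E=2 S=0 W=1
Step 3 [NS]: N:empty,E:wait,S:empty,W:wait | queues: N=0 E=2 S=0 W=1
Step 4 [EW]: N:wait,E:car1-GO,S:wait,W:car4-GO | queues: N=0 E=1 S=0 W=0
Step 5 [EW]: N:wait,E:car2-GO,S:wait,W:empty | queues: N=0 E=0 S=0 W=0

N: empty
E: empty
S: empty
W: empty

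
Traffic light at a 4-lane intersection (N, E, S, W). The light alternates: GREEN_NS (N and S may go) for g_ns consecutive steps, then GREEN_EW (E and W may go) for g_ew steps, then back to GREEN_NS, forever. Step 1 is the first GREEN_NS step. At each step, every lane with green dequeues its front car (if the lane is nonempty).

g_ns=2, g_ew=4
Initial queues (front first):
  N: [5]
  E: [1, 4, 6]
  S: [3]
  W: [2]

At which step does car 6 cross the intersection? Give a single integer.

Step 1 [NS]: N:car5-GO,E:wait,S:car3-GO,W:wait | queues: N=0 E=3 S=0 W=1
Step 2 [NS]: N:empty,E:wait,S:empty,W:wait | queues: N=0 E=3 S=0 W=1
Step 3 [EW]: N:wait,E:car1-GO,S:wait,W:car2-GO | queues: N=0 E=2 S=0 W=0
Step 4 [EW]: N:wait,E:car4-GO,S:wait,W:empty | queues: N=0 E=1 S=0 W=0
Step 5 [EW]: N:wait,E:car6-GO,S:wait,W:empty | queues: N=0 E=0 S=0 W=0
Car 6 crosses at step 5

5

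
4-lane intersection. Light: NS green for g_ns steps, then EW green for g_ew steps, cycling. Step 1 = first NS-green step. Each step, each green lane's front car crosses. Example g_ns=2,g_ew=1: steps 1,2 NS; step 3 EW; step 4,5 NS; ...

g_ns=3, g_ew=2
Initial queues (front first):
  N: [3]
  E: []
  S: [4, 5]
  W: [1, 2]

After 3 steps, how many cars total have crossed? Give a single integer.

Answer: 3

Derivation:
Step 1 [NS]: N:car3-GO,E:wait,S:car4-GO,W:wait | queues: N=0 E=0 S=1 W=2
Step 2 [NS]: N:empty,E:wait,S:car5-GO,W:wait | queues: N=0 E=0 S=0 W=2
Step 3 [NS]: N:empty,E:wait,S:empty,W:wait | queues: N=0 E=0 S=0 W=2
Cars crossed by step 3: 3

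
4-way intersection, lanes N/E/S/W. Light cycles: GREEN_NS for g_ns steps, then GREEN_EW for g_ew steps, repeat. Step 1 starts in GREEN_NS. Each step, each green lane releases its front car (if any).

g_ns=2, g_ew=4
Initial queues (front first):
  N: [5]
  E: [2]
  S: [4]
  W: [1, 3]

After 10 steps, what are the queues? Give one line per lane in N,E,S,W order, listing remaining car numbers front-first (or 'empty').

Step 1 [NS]: N:car5-GO,E:wait,S:car4-GO,W:wait | queues: N=0 E=1 S=0 W=2
Step 2 [NS]: N:empty,E:wait,S:empty,W:wait | queues: N=0 E=1 S=0 W=2
Step 3 [EW]: N:wait,E:car2-GO,S:wait,W:car1-GO | queues: N=0 E=0 S=0 W=1
Step 4 [EW]: N:wait,E:empty,S:wait,W:car3-GO | queues: N=0 E=0 S=0 W=0

N: empty
E: empty
S: empty
W: empty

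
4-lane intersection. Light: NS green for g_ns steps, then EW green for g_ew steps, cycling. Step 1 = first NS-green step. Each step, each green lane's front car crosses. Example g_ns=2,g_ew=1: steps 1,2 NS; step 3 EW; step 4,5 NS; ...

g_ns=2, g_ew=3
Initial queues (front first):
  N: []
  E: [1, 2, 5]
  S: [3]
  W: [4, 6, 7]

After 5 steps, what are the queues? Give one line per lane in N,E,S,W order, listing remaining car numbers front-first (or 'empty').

Step 1 [NS]: N:empty,E:wait,S:car3-GO,W:wait | queues: N=0 E=3 S=0 W=3
Step 2 [NS]: N:empty,E:wait,S:empty,W:wait | queues: N=0 E=3 S=0 W=3
Step 3 [EW]: N:wait,E:car1-GO,S:wait,W:car4-GO | queues: N=0 E=2 S=0 W=2
Step 4 [EW]: N:wait,E:car2-GO,S:wait,W:car6-GO | queues: N=0 E=1 S=0 W=1
Step 5 [EW]: N:wait,E:car5-GO,S:wait,W:car7-GO | queues: N=0 E=0 S=0 W=0

N: empty
E: empty
S: empty
W: empty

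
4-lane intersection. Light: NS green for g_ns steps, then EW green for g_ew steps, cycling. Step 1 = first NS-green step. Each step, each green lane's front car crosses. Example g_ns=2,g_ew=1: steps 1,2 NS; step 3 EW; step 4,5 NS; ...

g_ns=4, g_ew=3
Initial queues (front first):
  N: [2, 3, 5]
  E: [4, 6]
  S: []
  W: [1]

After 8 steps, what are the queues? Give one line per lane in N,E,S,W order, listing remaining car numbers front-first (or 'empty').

Step 1 [NS]: N:car2-GO,E:wait,S:empty,W:wait | queues: N=2 E=2 S=0 W=1
Step 2 [NS]: N:car3-GO,E:wait,S:empty,W:wait | queues: N=1 E=2 S=0 W=1
Step 3 [NS]: N:car5-GO,E:wait,S:empty,W:wait | queues: N=0 E=2 S=0 W=1
Step 4 [NS]: N:empty,E:wait,S:empty,W:wait | queues: N=0 E=2 S=0 W=1
Step 5 [EW]: N:wait,E:car4-GO,S:wait,W:car1-GO | queues: N=0 E=1 S=0 W=0
Step 6 [EW]: N:wait,E:car6-GO,S:wait,W:empty | queues: N=0 E=0 S=0 W=0

N: empty
E: empty
S: empty
W: empty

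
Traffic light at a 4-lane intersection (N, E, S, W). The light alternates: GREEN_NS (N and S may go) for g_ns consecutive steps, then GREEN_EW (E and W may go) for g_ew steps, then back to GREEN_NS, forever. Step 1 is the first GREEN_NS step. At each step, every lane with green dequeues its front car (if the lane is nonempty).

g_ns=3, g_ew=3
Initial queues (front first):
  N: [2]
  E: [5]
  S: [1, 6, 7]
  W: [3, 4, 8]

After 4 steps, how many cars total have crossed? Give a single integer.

Answer: 6

Derivation:
Step 1 [NS]: N:car2-GO,E:wait,S:car1-GO,W:wait | queues: N=0 E=1 S=2 W=3
Step 2 [NS]: N:empty,E:wait,S:car6-GO,W:wait | queues: N=0 E=1 S=1 W=3
Step 3 [NS]: N:empty,E:wait,S:car7-GO,W:wait | queues: N=0 E=1 S=0 W=3
Step 4 [EW]: N:wait,E:car5-GO,S:wait,W:car3-GO | queues: N=0 E=0 S=0 W=2
Cars crossed by step 4: 6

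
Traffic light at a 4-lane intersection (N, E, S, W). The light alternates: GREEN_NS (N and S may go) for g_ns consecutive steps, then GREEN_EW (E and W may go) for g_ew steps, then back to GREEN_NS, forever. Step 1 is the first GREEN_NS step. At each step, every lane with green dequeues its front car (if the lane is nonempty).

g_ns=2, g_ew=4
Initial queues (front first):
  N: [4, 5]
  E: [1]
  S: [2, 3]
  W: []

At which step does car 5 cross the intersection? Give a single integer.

Step 1 [NS]: N:car4-GO,E:wait,S:car2-GO,W:wait | queues: N=1 E=1 S=1 W=0
Step 2 [NS]: N:car5-GO,E:wait,S:car3-GO,W:wait | queues: N=0 E=1 S=0 W=0
Step 3 [EW]: N:wait,E:car1-GO,S:wait,W:empty | queues: N=0 E=0 S=0 W=0
Car 5 crosses at step 2

2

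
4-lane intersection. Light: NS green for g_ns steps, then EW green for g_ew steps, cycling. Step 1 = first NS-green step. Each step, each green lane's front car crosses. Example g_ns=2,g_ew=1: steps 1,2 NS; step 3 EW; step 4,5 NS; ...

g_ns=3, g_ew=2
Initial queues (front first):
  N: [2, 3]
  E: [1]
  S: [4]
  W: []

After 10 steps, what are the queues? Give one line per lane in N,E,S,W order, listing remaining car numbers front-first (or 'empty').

Step 1 [NS]: N:car2-GO,E:wait,S:car4-GO,W:wait | queues: N=1 E=1 S=0 W=0
Step 2 [NS]: N:car3-GO,E:wait,S:empty,W:wait | queues: N=0 E=1 S=0 W=0
Step 3 [NS]: N:empty,E:wait,S:empty,W:wait | queues: N=0 E=1 S=0 W=0
Step 4 [EW]: N:wait,E:car1-GO,S:wait,W:empty | queues: N=0 E=0 S=0 W=0

N: empty
E: empty
S: empty
W: empty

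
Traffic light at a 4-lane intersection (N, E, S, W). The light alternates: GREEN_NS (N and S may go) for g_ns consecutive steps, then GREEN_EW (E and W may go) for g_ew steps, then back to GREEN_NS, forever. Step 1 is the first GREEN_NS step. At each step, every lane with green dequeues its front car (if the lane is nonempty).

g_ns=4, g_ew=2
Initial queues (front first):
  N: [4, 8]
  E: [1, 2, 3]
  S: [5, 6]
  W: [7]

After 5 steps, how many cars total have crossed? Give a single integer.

Answer: 6

Derivation:
Step 1 [NS]: N:car4-GO,E:wait,S:car5-GO,W:wait | queues: N=1 E=3 S=1 W=1
Step 2 [NS]: N:car8-GO,E:wait,S:car6-GO,W:wait | queues: N=0 E=3 S=0 W=1
Step 3 [NS]: N:empty,E:wait,S:empty,W:wait | queues: N=0 E=3 S=0 W=1
Step 4 [NS]: N:empty,E:wait,S:empty,W:wait | queues: N=0 E=3 S=0 W=1
Step 5 [EW]: N:wait,E:car1-GO,S:wait,W:car7-GO | queues: N=0 E=2 S=0 W=0
Cars crossed by step 5: 6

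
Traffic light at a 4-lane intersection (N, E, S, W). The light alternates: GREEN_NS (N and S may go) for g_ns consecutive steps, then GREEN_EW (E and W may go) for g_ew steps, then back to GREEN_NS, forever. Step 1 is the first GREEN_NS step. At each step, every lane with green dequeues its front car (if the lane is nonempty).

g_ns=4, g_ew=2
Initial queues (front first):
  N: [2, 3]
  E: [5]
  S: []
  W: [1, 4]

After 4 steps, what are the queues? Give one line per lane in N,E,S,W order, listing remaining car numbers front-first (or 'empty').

Step 1 [NS]: N:car2-GO,E:wait,S:empty,W:wait | queues: N=1 E=1 S=0 W=2
Step 2 [NS]: N:car3-GO,E:wait,S:empty,W:wait | queues: N=0 E=1 S=0 W=2
Step 3 [NS]: N:empty,E:wait,S:empty,W:wait | queues: N=0 E=1 S=0 W=2
Step 4 [NS]: N:empty,E:wait,S:empty,W:wait | queues: N=0 E=1 S=0 W=2

N: empty
E: 5
S: empty
W: 1 4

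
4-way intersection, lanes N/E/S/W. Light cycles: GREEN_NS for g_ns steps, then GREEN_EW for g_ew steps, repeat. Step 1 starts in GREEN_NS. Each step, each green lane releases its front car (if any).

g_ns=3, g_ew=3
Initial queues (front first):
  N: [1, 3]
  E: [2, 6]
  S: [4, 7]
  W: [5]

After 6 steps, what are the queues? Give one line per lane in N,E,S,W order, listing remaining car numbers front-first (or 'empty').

Step 1 [NS]: N:car1-GO,E:wait,S:car4-GO,W:wait | queues: N=1 E=2 S=1 W=1
Step 2 [NS]: N:car3-GO,E:wait,S:car7-GO,W:wait | queues: N=0 E=2 S=0 W=1
Step 3 [NS]: N:empty,E:wait,S:empty,W:wait | queues: N=0 E=2 S=0 W=1
Step 4 [EW]: N:wait,E:car2-GO,S:wait,W:car5-GO | queues: N=0 E=1 S=0 W=0
Step 5 [EW]: N:wait,E:car6-GO,S:wait,W:empty | queues: N=0 E=0 S=0 W=0

N: empty
E: empty
S: empty
W: empty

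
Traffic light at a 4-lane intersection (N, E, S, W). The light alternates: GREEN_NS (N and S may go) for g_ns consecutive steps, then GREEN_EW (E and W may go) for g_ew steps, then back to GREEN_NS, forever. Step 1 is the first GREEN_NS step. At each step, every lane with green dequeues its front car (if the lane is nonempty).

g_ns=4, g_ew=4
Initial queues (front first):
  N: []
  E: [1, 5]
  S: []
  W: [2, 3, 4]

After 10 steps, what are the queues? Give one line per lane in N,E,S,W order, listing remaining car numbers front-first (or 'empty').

Step 1 [NS]: N:empty,E:wait,S:empty,W:wait | queues: N=0 E=2 S=0 W=3
Step 2 [NS]: N:empty,E:wait,S:empty,W:wait | queues: N=0 E=2 S=0 W=3
Step 3 [NS]: N:empty,E:wait,S:empty,W:wait | queues: N=0 E=2 S=0 W=3
Step 4 [NS]: N:empty,E:wait,S:empty,W:wait | queues: N=0 E=2 S=0 W=3
Step 5 [EW]: N:wait,E:car1-GO,S:wait,W:car2-GO | queues: N=0 E=1 S=0 W=2
Step 6 [EW]: N:wait,E:car5-GO,S:wait,W:car3-GO | queues: N=0 E=0 S=0 W=1
Step 7 [EW]: N:wait,E:empty,S:wait,W:car4-GO | queues: N=0 E=0 S=0 W=0

N: empty
E: empty
S: empty
W: empty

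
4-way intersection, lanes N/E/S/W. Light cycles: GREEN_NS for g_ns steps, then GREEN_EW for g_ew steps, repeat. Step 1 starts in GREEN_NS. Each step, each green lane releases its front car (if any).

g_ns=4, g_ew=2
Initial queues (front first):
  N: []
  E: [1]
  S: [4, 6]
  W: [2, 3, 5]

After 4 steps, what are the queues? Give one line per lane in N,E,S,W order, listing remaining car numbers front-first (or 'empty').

Step 1 [NS]: N:empty,E:wait,S:car4-GO,W:wait | queues: N=0 E=1 S=1 W=3
Step 2 [NS]: N:empty,E:wait,S:car6-GO,W:wait | queues: N=0 E=1 S=0 W=3
Step 3 [NS]: N:empty,E:wait,S:empty,W:wait | queues: N=0 E=1 S=0 W=3
Step 4 [NS]: N:empty,E:wait,S:empty,W:wait | queues: N=0 E=1 S=0 W=3

N: empty
E: 1
S: empty
W: 2 3 5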